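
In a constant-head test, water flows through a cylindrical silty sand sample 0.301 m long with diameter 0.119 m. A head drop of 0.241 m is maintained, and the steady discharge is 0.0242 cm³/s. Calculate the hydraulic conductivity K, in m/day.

Cross-sectional area A = π·(d/2)² = π × (0.119/2)² = 0.01112 m².
Convert discharge: 0.0242 cm³/s = 2.420e-08 m³/s.
Darcy's law rearranged: K = Q·L / (A·Δh) = 2.420e-08 × 0.301 / (0.01112 × 0.241) = 2.718e-06 m/s = 0.2348 m/day.

0.235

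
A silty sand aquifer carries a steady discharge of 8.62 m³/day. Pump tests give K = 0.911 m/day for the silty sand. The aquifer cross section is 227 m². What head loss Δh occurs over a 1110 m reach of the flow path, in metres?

From Q = K·A·i, i = Q / (K·A) = 8.62 / (0.9110 × 227.0) = 0.04168.
Head loss Δh = i · L = 0.04168 × 1110 = 46.27 m.

46.3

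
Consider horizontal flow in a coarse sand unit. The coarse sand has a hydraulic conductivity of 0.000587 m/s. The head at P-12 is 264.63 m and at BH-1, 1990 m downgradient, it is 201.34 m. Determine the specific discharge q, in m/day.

1.61

Convert K: 0.000587 m/s × 86400 = 50.72 m/day.
Hydraulic gradient i = (264.63 − 201.34) / 1990 = 63.29 / 1990 = 0.03180.
Specific discharge q = K · i = 50.72 × 0.03180 = 1.613 m/day.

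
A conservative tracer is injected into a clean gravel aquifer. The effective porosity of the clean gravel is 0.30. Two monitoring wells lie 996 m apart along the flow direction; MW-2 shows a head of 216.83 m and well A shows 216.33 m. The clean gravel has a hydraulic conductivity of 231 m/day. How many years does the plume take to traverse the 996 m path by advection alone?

Hydraulic gradient i = (216.83 − 216.33) / 996 = 0.5 / 996 = 0.0005020.
Darcy flux q = K · i = 231.0 × 0.0005020 = 0.1160 m/day.
Seepage velocity v = q / n_e = 0.1160 / 0.30 = 0.3865 m/day.
Travel time t = L / v = 996 / 0.3865 = 2577 days = 7.055 years.

7.05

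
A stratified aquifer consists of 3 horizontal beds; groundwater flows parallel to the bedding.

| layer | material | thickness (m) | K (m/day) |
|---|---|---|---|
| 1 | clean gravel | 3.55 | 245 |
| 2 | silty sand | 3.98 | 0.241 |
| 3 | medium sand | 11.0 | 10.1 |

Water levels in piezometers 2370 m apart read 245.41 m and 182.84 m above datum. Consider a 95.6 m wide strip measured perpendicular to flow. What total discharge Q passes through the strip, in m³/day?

Flow is parallel to layering, so each bed carries its own Darcy discharge and the transmissivities add.
Σ(K_i·b_i) = 245×3.55 + 0.241×3.98 + 10.1×11.0 = 981.8 m²/day.
Hydraulic gradient i = (245.41 − 182.84) / 2370 = 62.57 / 2370 = 0.02640.
Q = Σ(K_i·b_i) · W · i = 981.8 × 95.6 × 0.02640 = 2478 m³/day.

2480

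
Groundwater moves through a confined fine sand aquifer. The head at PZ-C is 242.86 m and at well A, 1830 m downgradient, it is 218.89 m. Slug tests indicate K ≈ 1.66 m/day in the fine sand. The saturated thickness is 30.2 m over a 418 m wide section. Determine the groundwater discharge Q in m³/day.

Cross-sectional area A = 418 × 30.2 = 12624 m².
Hydraulic gradient i = (242.86 − 218.89) / 1830 = 23.97 / 1830 = 0.01310.
Darcy's law: Q = K · A · i = 1.660 × 12624 × 0.01310 = 274.5 m³/day.

274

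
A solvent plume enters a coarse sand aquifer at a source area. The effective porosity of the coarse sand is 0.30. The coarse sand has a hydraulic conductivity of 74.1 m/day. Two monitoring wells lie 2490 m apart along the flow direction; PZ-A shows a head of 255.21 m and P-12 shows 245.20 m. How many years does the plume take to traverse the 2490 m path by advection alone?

Hydraulic gradient i = (255.21 − 245.20) / 2490 = 10.01 / 2490 = 0.004020.
Darcy flux q = K · i = 74.10 × 0.004020 = 0.2979 m/day.
Seepage velocity v = q / n_e = 0.2979 / 0.30 = 0.9930 m/day.
Travel time t = L / v = 2490 / 0.9930 = 2508 days = 6.866 years.

6.87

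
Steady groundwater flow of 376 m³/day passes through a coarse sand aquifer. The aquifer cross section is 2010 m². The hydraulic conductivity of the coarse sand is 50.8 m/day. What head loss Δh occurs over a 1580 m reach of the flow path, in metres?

From Q = K·A·i, i = Q / (K·A) = 376 / (50.80 × 2010) = 0.003682.
Head loss Δh = i · L = 0.003682 × 1580 = 5.818 m.

5.82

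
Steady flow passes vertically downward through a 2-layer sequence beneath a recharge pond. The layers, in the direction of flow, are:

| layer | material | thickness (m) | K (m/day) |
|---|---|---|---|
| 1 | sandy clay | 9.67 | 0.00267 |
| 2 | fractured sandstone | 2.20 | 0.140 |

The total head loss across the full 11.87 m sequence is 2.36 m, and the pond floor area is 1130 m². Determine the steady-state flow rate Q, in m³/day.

Flow is perpendicular to layering, so the layers act in series and the equivalent K is the thickness-weighted harmonic mean.
Total thickness L = 9.67 + 2.20 = 11.87 m.
Σ(b_i/K_i) = 9.67/0.00267 + 2.20/0.140 = 3637 d.
K_eq = L / Σ(b_i/K_i) = 11.87 / 3637 = 0.003263 m/day.
Q = K_eq · A · (Δh/L) = 0.003263 × 1130 × (2.36/11.87) = 0.7332 m³/day.

0.733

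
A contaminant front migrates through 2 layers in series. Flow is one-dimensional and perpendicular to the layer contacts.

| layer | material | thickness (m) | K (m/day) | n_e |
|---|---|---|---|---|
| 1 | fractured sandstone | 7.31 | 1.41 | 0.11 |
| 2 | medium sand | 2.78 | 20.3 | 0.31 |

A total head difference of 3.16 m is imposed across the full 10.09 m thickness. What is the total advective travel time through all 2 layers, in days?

With flow normal to the layers, continuity requires the same specific discharge q through every layer.
Σ(b_i/K_i) = 7.31/1.41 + 2.78/20.3 = 5.321 d.
q = Δh / Σ(b_i/K_i) = 3.16 / 5.321 = 0.5938 m/day.
In each layer the seepage velocity is v_i = q/n_i, so the layer transit time is t_i = b_i·n_i / q:
  layer 1 (fractured sandstone): t_1 = 7.31 × 0.11 / 0.5938 = 1.354 d
  layer 2 (medium sand): t_2 = 2.78 × 0.31 / 0.5938 = 1.451 d
Total t = Σ t_i = 2.805 days.

2.81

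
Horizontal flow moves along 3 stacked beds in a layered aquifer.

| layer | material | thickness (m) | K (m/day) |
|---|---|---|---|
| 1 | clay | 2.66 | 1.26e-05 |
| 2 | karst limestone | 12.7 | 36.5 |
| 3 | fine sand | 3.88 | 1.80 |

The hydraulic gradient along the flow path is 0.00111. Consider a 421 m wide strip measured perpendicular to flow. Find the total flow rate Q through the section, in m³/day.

Flow is parallel to layering, so each bed carries its own Darcy discharge and the transmissivities add.
Σ(K_i·b_i) = 1.26e-05×2.66 + 36.5×12.7 + 1.80×3.88 = 470.5 m²/day.
Hydraulic gradient i = 0.00111.
Q = Σ(K_i·b_i) · W · i = 470.5 × 421 × 0.001110 = 219.9 m³/day.

220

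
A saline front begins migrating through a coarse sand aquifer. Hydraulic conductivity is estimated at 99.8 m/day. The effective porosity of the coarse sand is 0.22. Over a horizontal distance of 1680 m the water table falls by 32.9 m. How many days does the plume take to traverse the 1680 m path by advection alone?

Hydraulic gradient i = Δh / L = 32.9 / 1680 = 0.01958.
Darcy flux q = K · i = 99.80 × 0.01958 = 1.954 m/day.
Seepage velocity v = q / n_e = 1.954 / 0.22 = 8.884 m/day.
Travel time t = L / v = 1680 / 8.884 = 189.1 days.

189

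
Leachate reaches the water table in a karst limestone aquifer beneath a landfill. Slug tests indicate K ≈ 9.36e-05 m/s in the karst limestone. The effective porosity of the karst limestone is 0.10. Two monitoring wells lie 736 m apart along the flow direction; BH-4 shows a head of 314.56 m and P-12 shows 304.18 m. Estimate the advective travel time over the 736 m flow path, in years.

Convert K: 9.36e-05 m/s × 86400 = 8.087 m/day.
Hydraulic gradient i = (314.56 − 304.18) / 736 = 10.38 / 736 = 0.01410.
Darcy flux q = K · i = 8.087 × 0.01410 = 0.1141 m/day.
Seepage velocity v = q / n_e = 0.1141 / 0.10 = 1.141 m/day.
Travel time t = L / v = 736 / 1.141 = 645.3 days = 1.767 years.

1.77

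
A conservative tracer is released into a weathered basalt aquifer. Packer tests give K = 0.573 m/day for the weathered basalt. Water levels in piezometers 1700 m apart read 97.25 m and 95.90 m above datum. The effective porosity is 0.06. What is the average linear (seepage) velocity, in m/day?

0.00758

Hydraulic gradient i = (97.25 − 95.90) / 1700 = 1.35 / 1700 = 0.0007941.
Darcy flux q = K · i = 0.5730 × 0.0007941 = 0.0004550 m/day.
Seepage velocity v = q / n_e = 0.0004550 / 0.06 = 0.007584 m/day.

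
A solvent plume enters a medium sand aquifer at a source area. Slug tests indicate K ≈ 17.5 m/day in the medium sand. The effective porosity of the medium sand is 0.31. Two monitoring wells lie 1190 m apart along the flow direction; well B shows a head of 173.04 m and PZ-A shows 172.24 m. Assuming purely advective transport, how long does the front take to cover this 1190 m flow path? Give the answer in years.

Hydraulic gradient i = (173.04 − 172.24) / 1190 = 0.8 / 1190 = 0.0006723.
Darcy flux q = K · i = 17.50 × 0.0006723 = 0.01176 m/day.
Seepage velocity v = q / n_e = 0.01176 / 0.31 = 0.03795 m/day.
Travel time t = L / v = 1190 / 0.03795 = 31356 days = 85.85 years.

85.8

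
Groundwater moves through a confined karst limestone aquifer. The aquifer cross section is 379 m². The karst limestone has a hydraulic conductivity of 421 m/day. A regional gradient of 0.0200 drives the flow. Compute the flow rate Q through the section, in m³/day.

3190

Hydraulic gradient i = 0.0200.
Darcy's law: Q = K · A · i = 421.0 × 379.0 × 0.02000 = 3191 m³/day.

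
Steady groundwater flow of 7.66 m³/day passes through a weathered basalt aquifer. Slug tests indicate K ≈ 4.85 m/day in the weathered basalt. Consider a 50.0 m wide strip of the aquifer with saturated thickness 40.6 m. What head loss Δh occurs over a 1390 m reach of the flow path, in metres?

Cross-sectional area A = 50.0 × 40.6 = 2030 m².
From Q = K·A·i, i = Q / (K·A) = 7.66 / (4.850 × 2030) = 0.0007780.
Head loss Δh = i · L = 0.0007780 × 1390 = 1.081 m.

1.08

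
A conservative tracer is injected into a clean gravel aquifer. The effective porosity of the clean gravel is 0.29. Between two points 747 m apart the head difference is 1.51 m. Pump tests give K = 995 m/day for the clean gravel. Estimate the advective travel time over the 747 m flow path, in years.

Hydraulic gradient i = Δh / L = 1.51 / 747 = 0.002021.
Darcy flux q = K · i = 995.0 × 0.002021 = 2.011 m/day.
Seepage velocity v = q / n_e = 2.011 / 0.29 = 6.936 m/day.
Travel time t = L / v = 747 / 6.936 = 107.7 days = 0.2949 years.

0.295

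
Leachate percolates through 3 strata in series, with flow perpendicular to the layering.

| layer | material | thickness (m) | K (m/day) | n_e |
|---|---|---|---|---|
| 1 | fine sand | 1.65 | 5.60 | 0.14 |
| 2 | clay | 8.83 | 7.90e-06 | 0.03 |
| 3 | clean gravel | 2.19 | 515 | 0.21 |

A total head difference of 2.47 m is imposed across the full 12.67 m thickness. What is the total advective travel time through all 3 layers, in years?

With flow normal to the layers, continuity requires the same specific discharge q through every layer.
Σ(b_i/K_i) = 1.65/5.60 + 8.83/7.90e-06 + 2.19/515 = 1.118e+06 d.
q = Δh / Σ(b_i/K_i) = 2.47 / 1.118e+06 = 2.210e-06 m/day.
In each layer the seepage velocity is v_i = q/n_i, so the layer transit time is t_i = b_i·n_i / q:
  layer 1 (fine sand): t_1 = 1.65 × 0.14 / 2.210e-06 = 1.045e+05 d
  layer 2 (clay): t_2 = 8.83 × 0.03 / 2.210e-06 = 1.199e+05 d
  layer 3 (clean gravel): t_3 = 2.19 × 0.21 / 2.210e-06 = 2.081e+05 d
Total t = Σ t_i = 4.325e+05 days = 1184 years.

1180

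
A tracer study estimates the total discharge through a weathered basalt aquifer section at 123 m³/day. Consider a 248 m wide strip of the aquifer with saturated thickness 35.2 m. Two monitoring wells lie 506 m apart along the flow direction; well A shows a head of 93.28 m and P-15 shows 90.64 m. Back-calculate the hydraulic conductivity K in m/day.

2.70

Cross-sectional area A = 248 × 35.2 = 8730 m².
Hydraulic gradient i = (93.28 − 90.64) / 506 = 2.64 / 506 = 0.005217.
From Q = K·A·i, K = Q / (A·i) = 123 / (8730 × 0.005217) = 2.701 m/day.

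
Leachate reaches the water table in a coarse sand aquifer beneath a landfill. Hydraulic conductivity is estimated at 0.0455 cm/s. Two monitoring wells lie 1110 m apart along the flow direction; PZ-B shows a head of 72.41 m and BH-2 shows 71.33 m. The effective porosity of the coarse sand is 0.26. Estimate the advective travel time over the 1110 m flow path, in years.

Convert K: 0.0455 cm/s × 864 = 39.31 m/day.
Hydraulic gradient i = (72.41 − 71.33) / 1110 = 1.08 / 1110 = 0.0009730.
Darcy flux q = K · i = 39.31 × 0.0009730 = 0.03825 m/day.
Seepage velocity v = q / n_e = 0.03825 / 0.26 = 0.1471 m/day.
Travel time t = L / v = 1110 / 0.1471 = 7545 days = 20.66 years.

20.7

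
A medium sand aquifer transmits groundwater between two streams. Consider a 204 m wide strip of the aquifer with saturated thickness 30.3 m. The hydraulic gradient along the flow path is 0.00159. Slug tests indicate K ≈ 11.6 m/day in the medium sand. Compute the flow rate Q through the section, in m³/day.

Cross-sectional area A = 204 × 30.3 = 6181 m².
Hydraulic gradient i = 0.00159.
Darcy's law: Q = K · A · i = 11.60 × 6181 × 0.001590 = 114.0 m³/day.

114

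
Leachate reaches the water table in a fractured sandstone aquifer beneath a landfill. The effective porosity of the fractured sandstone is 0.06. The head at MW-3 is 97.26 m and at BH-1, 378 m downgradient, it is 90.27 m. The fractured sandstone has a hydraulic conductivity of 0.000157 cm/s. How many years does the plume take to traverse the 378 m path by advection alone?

24.8

Convert K: 0.000157 cm/s × 864 = 0.1356 m/day.
Hydraulic gradient i = (97.26 − 90.27) / 378 = 6.99 / 378 = 0.01849.
Darcy flux q = K · i = 0.1356 × 0.01849 = 0.002508 m/day.
Seepage velocity v = q / n_e = 0.002508 / 0.06 = 0.04181 m/day.
Travel time t = L / v = 378 / 0.04181 = 9042 days = 24.75 years.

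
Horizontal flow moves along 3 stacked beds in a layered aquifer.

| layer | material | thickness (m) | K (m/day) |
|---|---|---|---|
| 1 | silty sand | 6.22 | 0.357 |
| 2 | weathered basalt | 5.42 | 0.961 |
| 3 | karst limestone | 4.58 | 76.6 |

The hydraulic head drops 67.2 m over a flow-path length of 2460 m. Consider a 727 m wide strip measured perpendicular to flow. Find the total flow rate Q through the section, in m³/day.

Flow is parallel to layering, so each bed carries its own Darcy discharge and the transmissivities add.
Σ(K_i·b_i) = 0.357×6.22 + 0.961×5.42 + 76.6×4.58 = 358.3 m²/day.
Hydraulic gradient i = Δh / L = 67.2 / 2460 = 0.02732.
Q = Σ(K_i·b_i) · W · i = 358.3 × 727 × 0.02732 = 7115 m³/day.

7110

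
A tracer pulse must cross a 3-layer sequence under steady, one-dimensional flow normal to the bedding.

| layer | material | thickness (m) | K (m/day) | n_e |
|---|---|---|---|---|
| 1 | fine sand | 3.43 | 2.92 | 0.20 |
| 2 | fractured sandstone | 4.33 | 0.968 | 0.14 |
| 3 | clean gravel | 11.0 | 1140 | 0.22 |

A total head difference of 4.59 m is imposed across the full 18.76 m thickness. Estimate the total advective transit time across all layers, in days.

4.58

With flow normal to the layers, continuity requires the same specific discharge q through every layer.
Σ(b_i/K_i) = 3.43/2.92 + 4.33/0.968 + 11.0/1140 = 5.657 d.
q = Δh / Σ(b_i/K_i) = 4.59 / 5.657 = 0.8113 m/day.
In each layer the seepage velocity is v_i = q/n_i, so the layer transit time is t_i = b_i·n_i / q:
  layer 1 (fine sand): t_1 = 3.43 × 0.20 / 0.8113 = 0.8455 d
  layer 2 (fractured sandstone): t_2 = 4.33 × 0.14 / 0.8113 = 0.7472 d
  layer 3 (clean gravel): t_3 = 11.0 × 0.22 / 0.8113 = 2.983 d
Total t = Σ t_i = 4.576 days.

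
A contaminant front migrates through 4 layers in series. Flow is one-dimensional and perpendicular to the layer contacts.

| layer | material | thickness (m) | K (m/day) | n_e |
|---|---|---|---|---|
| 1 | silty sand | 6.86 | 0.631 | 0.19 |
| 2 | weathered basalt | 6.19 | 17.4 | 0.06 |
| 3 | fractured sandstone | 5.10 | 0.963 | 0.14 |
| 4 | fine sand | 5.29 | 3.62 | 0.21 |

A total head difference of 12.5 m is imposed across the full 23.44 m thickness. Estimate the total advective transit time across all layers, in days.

5.04

With flow normal to the layers, continuity requires the same specific discharge q through every layer.
Σ(b_i/K_i) = 6.86/0.631 + 6.19/17.4 + 5.10/0.963 + 5.29/3.62 = 17.98 d.
q = Δh / Σ(b_i/K_i) = 12.5 / 17.98 = 0.6950 m/day.
In each layer the seepage velocity is v_i = q/n_i, so the layer transit time is t_i = b_i·n_i / q:
  layer 1 (silty sand): t_1 = 6.86 × 0.19 / 0.6950 = 1.875 d
  layer 2 (weathered basalt): t_2 = 6.19 × 0.06 / 0.6950 = 0.5344 d
  layer 3 (fractured sandstone): t_3 = 5.10 × 0.14 / 0.6950 = 1.027 d
  layer 4 (fine sand): t_4 = 5.29 × 0.21 / 0.6950 = 1.598 d
Total t = Σ t_i = 5.035 days.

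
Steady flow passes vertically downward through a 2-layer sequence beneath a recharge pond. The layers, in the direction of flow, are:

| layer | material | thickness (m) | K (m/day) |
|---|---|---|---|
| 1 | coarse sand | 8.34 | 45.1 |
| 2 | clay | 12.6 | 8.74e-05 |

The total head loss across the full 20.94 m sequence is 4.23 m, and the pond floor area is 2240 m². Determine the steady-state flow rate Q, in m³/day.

0.0657

Flow is perpendicular to layering, so the layers act in series and the equivalent K is the thickness-weighted harmonic mean.
Total thickness L = 8.34 + 12.6 = 20.94 m.
Σ(b_i/K_i) = 8.34/45.1 + 12.6/8.74e-05 = 1.442e+05 d.
K_eq = L / Σ(b_i/K_i) = 20.94 / 1.442e+05 = 0.0001453 m/day.
Q = K_eq · A · (Δh/L) = 0.0001453 × 2240 × (4.23/20.94) = 0.06572 m³/day.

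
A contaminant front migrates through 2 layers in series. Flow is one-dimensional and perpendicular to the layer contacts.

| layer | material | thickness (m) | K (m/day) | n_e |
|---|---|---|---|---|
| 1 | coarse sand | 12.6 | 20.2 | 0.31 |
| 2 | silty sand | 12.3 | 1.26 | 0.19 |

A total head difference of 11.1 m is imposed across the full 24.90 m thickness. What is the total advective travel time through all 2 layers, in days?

With flow normal to the layers, continuity requires the same specific discharge q through every layer.
Σ(b_i/K_i) = 12.6/20.2 + 12.3/1.26 = 10.39 d.
q = Δh / Σ(b_i/K_i) = 11.1 / 10.39 = 1.069 m/day.
In each layer the seepage velocity is v_i = q/n_i, so the layer transit time is t_i = b_i·n_i / q:
  layer 1 (coarse sand): t_1 = 12.6 × 0.31 / 1.069 = 3.655 d
  layer 2 (silty sand): t_2 = 12.3 × 0.19 / 1.069 = 2.187 d
Total t = Σ t_i = 5.841 days.

5.84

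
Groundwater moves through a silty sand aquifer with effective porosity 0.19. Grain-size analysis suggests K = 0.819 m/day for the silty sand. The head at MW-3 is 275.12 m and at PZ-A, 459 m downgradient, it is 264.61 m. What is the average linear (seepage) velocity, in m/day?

Hydraulic gradient i = (275.12 − 264.61) / 459 = 10.51 / 459 = 0.02290.
Darcy flux q = K · i = 0.8190 × 0.02290 = 0.01875 m/day.
Seepage velocity v = q / n_e = 0.01875 / 0.19 = 0.09870 m/day.

0.0987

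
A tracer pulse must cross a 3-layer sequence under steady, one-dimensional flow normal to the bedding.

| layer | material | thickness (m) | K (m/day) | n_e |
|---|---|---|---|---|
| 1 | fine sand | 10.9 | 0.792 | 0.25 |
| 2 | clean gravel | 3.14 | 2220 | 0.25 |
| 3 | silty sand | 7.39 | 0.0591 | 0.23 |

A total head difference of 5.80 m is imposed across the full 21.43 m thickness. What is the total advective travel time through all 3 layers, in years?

0.341

With flow normal to the layers, continuity requires the same specific discharge q through every layer.
Σ(b_i/K_i) = 10.9/0.792 + 3.14/2220 + 7.39/0.0591 = 138.8 d.
q = Δh / Σ(b_i/K_i) = 5.80 / 138.8 = 0.04178 m/day.
In each layer the seepage velocity is v_i = q/n_i, so the layer transit time is t_i = b_i·n_i / q:
  layer 1 (fine sand): t_1 = 10.9 × 0.25 / 0.04178 = 65.22 d
  layer 2 (clean gravel): t_2 = 3.14 × 0.25 / 0.04178 = 18.79 d
  layer 3 (silty sand): t_3 = 7.39 × 0.23 / 0.04178 = 40.68 d
Total t = Σ t_i = 124.7 days = 0.3414 years.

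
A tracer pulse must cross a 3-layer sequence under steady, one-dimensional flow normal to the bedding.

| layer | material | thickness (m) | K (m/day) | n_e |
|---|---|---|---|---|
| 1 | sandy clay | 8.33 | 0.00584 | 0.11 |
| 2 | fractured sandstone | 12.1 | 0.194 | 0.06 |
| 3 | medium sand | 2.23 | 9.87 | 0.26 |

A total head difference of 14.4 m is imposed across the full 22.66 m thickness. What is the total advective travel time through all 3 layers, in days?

230

With flow normal to the layers, continuity requires the same specific discharge q through every layer.
Σ(b_i/K_i) = 8.33/0.00584 + 12.1/0.194 + 2.23/9.87 = 1489 d.
q = Δh / Σ(b_i/K_i) = 14.4 / 1489 = 0.009671 m/day.
In each layer the seepage velocity is v_i = q/n_i, so the layer transit time is t_i = b_i·n_i / q:
  layer 1 (sandy clay): t_1 = 8.33 × 0.11 / 0.009671 = 94.75 d
  layer 2 (fractured sandstone): t_2 = 12.1 × 0.06 / 0.009671 = 75.07 d
  layer 3 (medium sand): t_3 = 2.23 × 0.26 / 0.009671 = 59.95 d
Total t = Σ t_i = 229.8 days.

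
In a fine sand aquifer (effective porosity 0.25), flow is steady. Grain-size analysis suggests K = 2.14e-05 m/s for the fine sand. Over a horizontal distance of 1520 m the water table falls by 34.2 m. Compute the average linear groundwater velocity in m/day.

Convert K: 2.14e-05 m/s × 86400 = 1.849 m/day.
Hydraulic gradient i = Δh / L = 34.2 / 1520 = 0.02250.
Darcy flux q = K · i = 1.849 × 0.02250 = 0.04160 m/day.
Seepage velocity v = q / n_e = 0.04160 / 0.25 = 0.1664 m/day.

0.166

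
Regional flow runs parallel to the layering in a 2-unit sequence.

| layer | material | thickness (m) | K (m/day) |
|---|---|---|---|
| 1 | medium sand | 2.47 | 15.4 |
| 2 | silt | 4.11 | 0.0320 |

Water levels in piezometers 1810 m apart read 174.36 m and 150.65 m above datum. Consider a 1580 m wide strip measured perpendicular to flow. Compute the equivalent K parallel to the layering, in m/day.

Flow is parallel to layering, so each bed carries its own Darcy discharge and the transmissivities add.
Σ(K_i·b_i) = 15.4×2.47 + 0.0320×4.11 = 38.17 m²/day.
Total thickness b = 6.580 m, so K_eq = Σ(K_i·b_i)/b = 5.801 m/day.

5.80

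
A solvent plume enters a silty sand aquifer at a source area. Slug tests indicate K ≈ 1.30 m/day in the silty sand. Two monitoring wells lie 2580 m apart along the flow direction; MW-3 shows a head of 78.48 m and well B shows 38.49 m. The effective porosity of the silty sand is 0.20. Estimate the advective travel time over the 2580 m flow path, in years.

Hydraulic gradient i = (78.48 − 38.49) / 2580 = 39.99 / 2580 = 0.01550.
Darcy flux q = K · i = 1.300 × 0.01550 = 0.02015 m/day.
Seepage velocity v = q / n_e = 0.02015 / 0.20 = 0.1008 m/day.
Travel time t = L / v = 2580 / 0.1008 = 25608 days = 70.11 years.

70.1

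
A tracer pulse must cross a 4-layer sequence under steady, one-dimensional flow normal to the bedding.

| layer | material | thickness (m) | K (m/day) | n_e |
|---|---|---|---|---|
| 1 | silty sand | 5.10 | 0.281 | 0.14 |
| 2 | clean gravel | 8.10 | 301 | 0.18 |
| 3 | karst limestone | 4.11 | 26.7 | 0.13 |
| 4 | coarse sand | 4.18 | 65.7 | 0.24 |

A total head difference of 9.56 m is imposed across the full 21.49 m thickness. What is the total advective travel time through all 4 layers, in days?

With flow normal to the layers, continuity requires the same specific discharge q through every layer.
Σ(b_i/K_i) = 5.10/0.281 + 8.10/301 + 4.11/26.7 + 4.18/65.7 = 18.39 d.
q = Δh / Σ(b_i/K_i) = 9.56 / 18.39 = 0.5197 m/day.
In each layer the seepage velocity is v_i = q/n_i, so the layer transit time is t_i = b_i·n_i / q:
  layer 1 (silty sand): t_1 = 5.10 × 0.14 / 0.5197 = 1.374 d
  layer 2 (clean gravel): t_2 = 8.10 × 0.18 / 0.5197 = 2.805 d
  layer 3 (karst limestone): t_3 = 4.11 × 0.13 / 0.5197 = 1.028 d
  layer 4 (coarse sand): t_4 = 4.18 × 0.24 / 0.5197 = 1.930 d
Total t = Σ t_i = 7.137 days.

7.14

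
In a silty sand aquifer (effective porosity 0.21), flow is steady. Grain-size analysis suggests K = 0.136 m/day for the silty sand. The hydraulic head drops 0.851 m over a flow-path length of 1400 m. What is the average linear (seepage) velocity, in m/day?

0.000394

Hydraulic gradient i = Δh / L = 0.851 / 1400 = 0.0006079.
Darcy flux q = K · i = 0.1360 × 0.0006079 = 8.267e-05 m/day.
Seepage velocity v = q / n_e = 8.267e-05 / 0.21 = 0.0003937 m/day.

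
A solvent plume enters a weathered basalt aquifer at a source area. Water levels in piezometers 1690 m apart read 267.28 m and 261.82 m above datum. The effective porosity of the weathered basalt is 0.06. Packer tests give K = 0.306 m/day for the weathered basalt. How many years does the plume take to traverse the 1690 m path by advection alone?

Hydraulic gradient i = (267.28 − 261.82) / 1690 = 5.46 / 1690 = 0.003231.
Darcy flux q = K · i = 0.3060 × 0.003231 = 0.0009886 m/day.
Seepage velocity v = q / n_e = 0.0009886 / 0.06 = 0.01648 m/day.
Travel time t = L / v = 1690 / 0.01648 = 1.026e+05 days = 280.8 years.

281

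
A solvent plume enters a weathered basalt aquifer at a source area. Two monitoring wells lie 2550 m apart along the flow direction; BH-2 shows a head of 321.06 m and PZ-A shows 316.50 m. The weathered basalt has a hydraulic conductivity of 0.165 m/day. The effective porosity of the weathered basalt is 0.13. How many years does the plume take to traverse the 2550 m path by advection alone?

Hydraulic gradient i = (321.06 − 316.50) / 2550 = 4.56 / 2550 = 0.001788.
Darcy flux q = K · i = 0.1650 × 0.001788 = 0.0002951 m/day.
Seepage velocity v = q / n_e = 0.0002951 / 0.13 = 0.002270 m/day.
Travel time t = L / v = 2550 / 0.002270 = 1.124e+06 days = 3076 years.

3080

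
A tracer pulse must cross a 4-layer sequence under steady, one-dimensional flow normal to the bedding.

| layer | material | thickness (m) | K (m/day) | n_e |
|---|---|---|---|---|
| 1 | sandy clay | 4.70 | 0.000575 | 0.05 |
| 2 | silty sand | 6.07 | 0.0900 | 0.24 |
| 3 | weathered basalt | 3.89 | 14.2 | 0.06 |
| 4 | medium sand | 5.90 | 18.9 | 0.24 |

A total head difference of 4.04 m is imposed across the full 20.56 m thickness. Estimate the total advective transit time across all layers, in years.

18.7

With flow normal to the layers, continuity requires the same specific discharge q through every layer.
Σ(b_i/K_i) = 4.70/0.000575 + 6.07/0.0900 + 3.89/14.2 + 5.90/18.9 = 8242 d.
q = Δh / Σ(b_i/K_i) = 4.04 / 8242 = 0.0004902 m/day.
In each layer the seepage velocity is v_i = q/n_i, so the layer transit time is t_i = b_i·n_i / q:
  layer 1 (sandy clay): t_1 = 4.70 × 0.05 / 0.0004902 = 479.4 d
  layer 2 (silty sand): t_2 = 6.07 × 0.24 / 0.0004902 = 2972 d
  layer 3 (weathered basalt): t_3 = 3.89 × 0.06 / 0.0004902 = 476.2 d
  layer 4 (medium sand): t_4 = 5.90 × 0.24 / 0.0004902 = 2889 d
Total t = Σ t_i = 6816 days = 18.66 years.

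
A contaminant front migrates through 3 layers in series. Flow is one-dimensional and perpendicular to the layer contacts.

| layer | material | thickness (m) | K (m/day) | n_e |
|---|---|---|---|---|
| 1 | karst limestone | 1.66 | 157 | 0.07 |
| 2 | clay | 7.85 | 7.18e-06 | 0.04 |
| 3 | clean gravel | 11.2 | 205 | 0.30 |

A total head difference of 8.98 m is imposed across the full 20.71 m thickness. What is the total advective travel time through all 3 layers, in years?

1260

With flow normal to the layers, continuity requires the same specific discharge q through every layer.
Σ(b_i/K_i) = 1.66/157 + 7.85/7.18e-06 + 11.2/205 = 1.093e+06 d.
q = Δh / Σ(b_i/K_i) = 8.98 / 1.093e+06 = 8.214e-06 m/day.
In each layer the seepage velocity is v_i = q/n_i, so the layer transit time is t_i = b_i·n_i / q:
  layer 1 (karst limestone): t_1 = 1.66 × 0.07 / 8.214e-06 = 14147 d
  layer 2 (clay): t_2 = 7.85 × 0.04 / 8.214e-06 = 38229 d
  layer 3 (clean gravel): t_3 = 11.2 × 0.30 / 8.214e-06 = 4.091e+05 d
Total t = Σ t_i = 4.615e+05 days = 1263 years.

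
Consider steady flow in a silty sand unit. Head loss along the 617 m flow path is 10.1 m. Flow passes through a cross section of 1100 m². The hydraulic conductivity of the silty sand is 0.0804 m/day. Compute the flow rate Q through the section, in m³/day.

Hydraulic gradient i = Δh / L = 10.1 / 617 = 0.01637.
Darcy's law: Q = K · A · i = 0.08040 × 1100 × 0.01637 = 1.448 m³/day.

1.45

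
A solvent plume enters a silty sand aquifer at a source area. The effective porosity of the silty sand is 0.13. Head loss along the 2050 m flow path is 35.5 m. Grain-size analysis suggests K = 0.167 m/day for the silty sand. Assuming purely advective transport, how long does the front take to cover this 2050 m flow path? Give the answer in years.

Hydraulic gradient i = Δh / L = 35.5 / 2050 = 0.01732.
Darcy flux q = K · i = 0.1670 × 0.01732 = 0.002892 m/day.
Seepage velocity v = q / n_e = 0.002892 / 0.13 = 0.02225 m/day.
Travel time t = L / v = 2050 / 0.02225 = 92152 days = 252.3 years.

252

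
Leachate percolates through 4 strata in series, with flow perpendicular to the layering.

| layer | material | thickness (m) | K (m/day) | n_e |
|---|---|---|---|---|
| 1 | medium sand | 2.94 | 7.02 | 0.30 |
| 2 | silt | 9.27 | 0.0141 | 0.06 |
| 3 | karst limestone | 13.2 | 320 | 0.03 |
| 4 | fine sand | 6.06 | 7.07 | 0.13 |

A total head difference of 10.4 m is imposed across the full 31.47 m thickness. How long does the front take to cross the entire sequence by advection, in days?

166

With flow normal to the layers, continuity requires the same specific discharge q through every layer.
Σ(b_i/K_i) = 2.94/7.02 + 9.27/0.0141 + 13.2/320 + 6.06/7.07 = 658.8 d.
q = Δh / Σ(b_i/K_i) = 10.4 / 658.8 = 0.01579 m/day.
In each layer the seepage velocity is v_i = q/n_i, so the layer transit time is t_i = b_i·n_i / q:
  layer 1 (medium sand): t_1 = 2.94 × 0.30 / 0.01579 = 55.87 d
  layer 2 (silt): t_2 = 9.27 × 0.06 / 0.01579 = 35.23 d
  layer 3 (karst limestone): t_3 = 13.2 × 0.03 / 0.01579 = 25.08 d
  layer 4 (fine sand): t_4 = 6.06 × 0.13 / 0.01579 = 49.90 d
Total t = Σ t_i = 166.1 days.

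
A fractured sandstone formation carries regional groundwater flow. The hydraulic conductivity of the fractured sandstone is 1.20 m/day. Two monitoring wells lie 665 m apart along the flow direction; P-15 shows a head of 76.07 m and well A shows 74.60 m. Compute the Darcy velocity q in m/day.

Hydraulic gradient i = (76.07 − 74.60) / 665 = 1.47 / 665 = 0.002211.
Specific discharge q = K · i = 1.200 × 0.002211 = 0.002653 m/day.

0.00265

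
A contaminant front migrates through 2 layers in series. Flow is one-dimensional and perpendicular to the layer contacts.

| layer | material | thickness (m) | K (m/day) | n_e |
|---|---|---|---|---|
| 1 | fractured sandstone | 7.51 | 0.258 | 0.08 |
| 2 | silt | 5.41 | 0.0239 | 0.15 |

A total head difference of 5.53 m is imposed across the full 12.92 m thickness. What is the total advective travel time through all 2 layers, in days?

With flow normal to the layers, continuity requires the same specific discharge q through every layer.
Σ(b_i/K_i) = 7.51/0.258 + 5.41/0.0239 = 255.5 d.
q = Δh / Σ(b_i/K_i) = 5.53 / 255.5 = 0.02165 m/day.
In each layer the seepage velocity is v_i = q/n_i, so the layer transit time is t_i = b_i·n_i / q:
  layer 1 (fractured sandstone): t_1 = 7.51 × 0.08 / 0.02165 = 27.76 d
  layer 2 (silt): t_2 = 5.41 × 0.15 / 0.02165 = 37.49 d
Total t = Σ t_i = 65.24 days.

65.2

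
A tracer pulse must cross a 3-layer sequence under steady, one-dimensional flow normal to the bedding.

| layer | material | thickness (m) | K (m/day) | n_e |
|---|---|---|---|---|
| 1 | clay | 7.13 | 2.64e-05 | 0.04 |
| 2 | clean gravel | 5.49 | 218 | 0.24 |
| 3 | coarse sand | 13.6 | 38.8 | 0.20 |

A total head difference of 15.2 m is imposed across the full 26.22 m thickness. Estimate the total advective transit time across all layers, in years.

With flow normal to the layers, continuity requires the same specific discharge q through every layer.
Σ(b_i/K_i) = 7.13/2.64e-05 + 5.49/218 + 13.6/38.8 = 2.701e+05 d.
q = Δh / Σ(b_i/K_i) = 15.2 / 2.701e+05 = 5.628e-05 m/day.
In each layer the seepage velocity is v_i = q/n_i, so the layer transit time is t_i = b_i·n_i / q:
  layer 1 (clay): t_1 = 7.13 × 0.04 / 5.628e-05 = 5067 d
  layer 2 (clean gravel): t_2 = 5.49 × 0.24 / 5.628e-05 = 23411 d
  layer 3 (coarse sand): t_3 = 13.6 × 0.20 / 5.628e-05 = 48329 d
Total t = Σ t_i = 76808 days = 210.3 years.

210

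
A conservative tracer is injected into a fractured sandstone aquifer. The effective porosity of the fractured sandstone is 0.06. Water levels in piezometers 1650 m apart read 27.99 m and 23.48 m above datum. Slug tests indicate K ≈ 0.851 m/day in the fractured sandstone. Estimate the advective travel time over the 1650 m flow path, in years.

Hydraulic gradient i = (27.99 − 23.48) / 1650 = 4.51 / 1650 = 0.002733.
Darcy flux q = K · i = 0.8510 × 0.002733 = 0.002326 m/day.
Seepage velocity v = q / n_e = 0.002326 / 0.06 = 0.03877 m/day.
Travel time t = L / v = 1650 / 0.03877 = 42561 days = 116.5 years.

117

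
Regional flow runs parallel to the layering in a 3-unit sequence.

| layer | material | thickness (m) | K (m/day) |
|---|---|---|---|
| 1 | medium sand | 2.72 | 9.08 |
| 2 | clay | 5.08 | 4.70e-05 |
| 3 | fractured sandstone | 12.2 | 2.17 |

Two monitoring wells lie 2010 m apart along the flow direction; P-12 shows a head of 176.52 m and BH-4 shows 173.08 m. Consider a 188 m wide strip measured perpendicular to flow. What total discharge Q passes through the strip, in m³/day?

16.5

Flow is parallel to layering, so each bed carries its own Darcy discharge and the transmissivities add.
Σ(K_i·b_i) = 9.08×2.72 + 4.70e-05×5.08 + 2.17×12.2 = 51.17 m²/day.
Hydraulic gradient i = (176.52 − 173.08) / 2010 = 3.44 / 2010 = 0.001711.
Q = Σ(K_i·b_i) · W · i = 51.17 × 188 × 0.001711 = 16.46 m³/day.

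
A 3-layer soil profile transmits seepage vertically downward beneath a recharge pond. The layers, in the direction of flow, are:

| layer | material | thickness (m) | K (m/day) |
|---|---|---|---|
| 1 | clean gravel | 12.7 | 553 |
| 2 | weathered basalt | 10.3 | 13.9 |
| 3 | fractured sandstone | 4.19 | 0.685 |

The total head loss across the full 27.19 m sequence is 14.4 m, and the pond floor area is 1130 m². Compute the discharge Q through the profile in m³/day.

Flow is perpendicular to layering, so the layers act in series and the equivalent K is the thickness-weighted harmonic mean.
Total thickness L = 12.7 + 10.3 + 4.19 = 27.19 m.
Σ(b_i/K_i) = 12.7/553 + 10.3/13.9 + 4.19/0.685 = 6.881 d.
K_eq = L / Σ(b_i/K_i) = 27.19 / 6.881 = 3.952 m/day.
Q = K_eq · A · (Δh/L) = 3.952 × 1130 × (14.4/27.19) = 2365 m³/day.

2360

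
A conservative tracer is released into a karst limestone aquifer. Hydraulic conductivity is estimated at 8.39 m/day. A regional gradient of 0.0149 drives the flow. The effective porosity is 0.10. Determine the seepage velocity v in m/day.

1.25

Hydraulic gradient i = 0.0149.
Darcy flux q = K · i = 8.390 × 0.01490 = 0.1250 m/day.
Seepage velocity v = q / n_e = 0.1250 / 0.10 = 1.250 m/day.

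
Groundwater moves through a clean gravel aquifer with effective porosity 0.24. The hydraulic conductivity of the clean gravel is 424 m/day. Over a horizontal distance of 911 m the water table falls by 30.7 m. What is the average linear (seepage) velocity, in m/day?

59.5

Hydraulic gradient i = Δh / L = 30.7 / 911 = 0.03370.
Darcy flux q = K · i = 424.0 × 0.03370 = 14.29 m/day.
Seepage velocity v = q / n_e = 14.29 / 0.24 = 59.54 m/day.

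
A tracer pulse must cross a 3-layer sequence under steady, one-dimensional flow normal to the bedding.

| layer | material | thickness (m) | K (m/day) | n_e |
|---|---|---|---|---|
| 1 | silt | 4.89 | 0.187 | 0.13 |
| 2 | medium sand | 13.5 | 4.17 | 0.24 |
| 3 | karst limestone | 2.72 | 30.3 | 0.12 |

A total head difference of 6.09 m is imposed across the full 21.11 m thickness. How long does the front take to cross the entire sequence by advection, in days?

20.3

With flow normal to the layers, continuity requires the same specific discharge q through every layer.
Σ(b_i/K_i) = 4.89/0.187 + 13.5/4.17 + 2.72/30.3 = 29.48 d.
q = Δh / Σ(b_i/K_i) = 6.09 / 29.48 = 0.2066 m/day.
In each layer the seepage velocity is v_i = q/n_i, so the layer transit time is t_i = b_i·n_i / q:
  layer 1 (silt): t_1 = 4.89 × 0.13 / 0.2066 = 3.077 d
  layer 2 (medium sand): t_2 = 13.5 × 0.24 / 0.2066 = 15.68 d
  layer 3 (karst limestone): t_3 = 2.72 × 0.12 / 0.2066 = 1.580 d
Total t = Σ t_i = 20.34 days.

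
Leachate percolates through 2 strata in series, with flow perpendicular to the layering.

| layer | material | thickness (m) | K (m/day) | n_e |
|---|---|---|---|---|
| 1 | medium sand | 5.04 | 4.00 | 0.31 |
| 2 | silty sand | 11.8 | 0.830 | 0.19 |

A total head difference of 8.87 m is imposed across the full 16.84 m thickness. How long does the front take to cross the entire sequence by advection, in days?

6.64

With flow normal to the layers, continuity requires the same specific discharge q through every layer.
Σ(b_i/K_i) = 5.04/4.00 + 11.8/0.830 = 15.48 d.
q = Δh / Σ(b_i/K_i) = 8.87 / 15.48 = 0.5731 m/day.
In each layer the seepage velocity is v_i = q/n_i, so the layer transit time is t_i = b_i·n_i / q:
  layer 1 (medium sand): t_1 = 5.04 × 0.31 / 0.5731 = 2.726 d
  layer 2 (silty sand): t_2 = 11.8 × 0.19 / 0.5731 = 3.912 d
Total t = Σ t_i = 6.638 days.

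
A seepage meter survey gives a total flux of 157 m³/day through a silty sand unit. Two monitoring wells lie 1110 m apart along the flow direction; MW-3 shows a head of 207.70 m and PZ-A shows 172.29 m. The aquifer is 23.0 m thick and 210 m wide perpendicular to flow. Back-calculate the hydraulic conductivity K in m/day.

Cross-sectional area A = 210 × 23.0 = 4830 m².
Hydraulic gradient i = (207.70 − 172.29) / 1110 = 35.41 / 1110 = 0.03190.
From Q = K·A·i, K = Q / (A·i) = 157 / (4830 × 0.03190) = 1.019 m/day.

1.02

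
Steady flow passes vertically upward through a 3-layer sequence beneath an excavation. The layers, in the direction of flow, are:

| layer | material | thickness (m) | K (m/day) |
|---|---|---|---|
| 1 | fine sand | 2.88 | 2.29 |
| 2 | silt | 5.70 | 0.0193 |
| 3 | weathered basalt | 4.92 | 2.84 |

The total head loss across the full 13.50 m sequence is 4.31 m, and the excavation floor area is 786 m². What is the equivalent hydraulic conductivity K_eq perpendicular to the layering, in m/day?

0.0453

Flow is perpendicular to layering, so the layers act in series and the equivalent K is the thickness-weighted harmonic mean.
Total thickness L = 2.88 + 5.70 + 4.92 = 13.50 m.
Σ(b_i/K_i) = 2.88/2.29 + 5.70/0.0193 + 4.92/2.84 = 298.3 d.
K_eq = L / Σ(b_i/K_i) = 13.50 / 298.3 = 0.04525 m/day.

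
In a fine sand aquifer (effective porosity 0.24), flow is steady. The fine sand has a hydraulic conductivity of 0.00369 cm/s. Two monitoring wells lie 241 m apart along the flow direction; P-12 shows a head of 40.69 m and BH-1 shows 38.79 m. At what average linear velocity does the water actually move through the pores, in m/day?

Convert K: 0.00369 cm/s × 864 = 3.188 m/day.
Hydraulic gradient i = (40.69 − 38.79) / 241 = 1.9 / 241 = 0.007884.
Darcy flux q = K · i = 3.188 × 0.007884 = 0.02513 m/day.
Seepage velocity v = q / n_e = 0.02513 / 0.24 = 0.1047 m/day.

0.105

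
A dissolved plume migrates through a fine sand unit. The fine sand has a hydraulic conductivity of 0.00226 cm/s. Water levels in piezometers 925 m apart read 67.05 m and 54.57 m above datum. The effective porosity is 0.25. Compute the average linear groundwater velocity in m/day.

0.105

Convert K: 0.00226 cm/s × 864 = 1.953 m/day.
Hydraulic gradient i = (67.05 − 54.57) / 925 = 12.48 / 925 = 0.01349.
Darcy flux q = K · i = 1.953 × 0.01349 = 0.02634 m/day.
Seepage velocity v = q / n_e = 0.02634 / 0.25 = 0.1054 m/day.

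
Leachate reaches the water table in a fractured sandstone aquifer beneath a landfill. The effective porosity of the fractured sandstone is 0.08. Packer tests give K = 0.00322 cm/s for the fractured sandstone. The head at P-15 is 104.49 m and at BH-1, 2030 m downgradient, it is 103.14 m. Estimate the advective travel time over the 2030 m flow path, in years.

240

Convert K: 0.00322 cm/s × 864 = 2.782 m/day.
Hydraulic gradient i = (104.49 − 103.14) / 2030 = 1.35 / 2030 = 0.0006650.
Darcy flux q = K · i = 2.782 × 0.0006650 = 0.001850 m/day.
Seepage velocity v = q / n_e = 0.001850 / 0.08 = 0.02313 m/day.
Travel time t = L / v = 2030 / 0.02313 = 87777 days = 240.3 years.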